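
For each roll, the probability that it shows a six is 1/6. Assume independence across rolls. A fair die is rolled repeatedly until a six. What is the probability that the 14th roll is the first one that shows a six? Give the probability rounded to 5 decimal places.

0.01558

Geometric (trials to first success), p = 0.166667.
P(Y = 14) = (1−p)^13 · p = 0.093464 · 0.166667 = 0.0155773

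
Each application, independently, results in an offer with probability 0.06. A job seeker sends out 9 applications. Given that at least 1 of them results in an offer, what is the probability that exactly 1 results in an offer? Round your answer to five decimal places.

0.77087

X ~ Binomial(9, 0.06). Want P(X=1 | X≥1) = P(X=1) / P(X≥1).
P(X=1) = C(9,1)·0.06^1·0.94^8 = 0.3291672
P(X≥1) = 1 − 0.5729948 = 0.4270052
Ratio = 0.3291672 / 0.4270052 = 0.7708741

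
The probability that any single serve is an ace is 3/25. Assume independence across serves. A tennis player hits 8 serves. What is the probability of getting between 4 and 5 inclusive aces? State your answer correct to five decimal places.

0.00965

X ~ Binomial(8, 0.12); P(4 ≤ X ≤ 5) = Σ C(8,k) p^k (1−p)^(8−k) over k:
  k=4: C(8,4)·0.12^4·0.88^4 = 0.0087047
  k=5: C(8,5)·0.12^5·0.88^3 = 0.0009496
Total = 0.0096543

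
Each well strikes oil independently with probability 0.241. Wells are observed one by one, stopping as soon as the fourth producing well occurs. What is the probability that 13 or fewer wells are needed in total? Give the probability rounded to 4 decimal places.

0.3856

Finishing within 13 wells ⇔ at least 4 successes in the first 13. With X ~ Binomial(13, 0.241), P(Y ≤ 13) = 1 − P(X ≤ 3).
  k=0: C(13,0)·0.241^0·0.759^13 = 0.027742
  k=1: C(13,1)·0.241^1·0.759^12 = 0.114515
  k=2: C(13,2)·0.241^2·0.759^11 = 0.218167
  k=3: C(13,3)·0.241^3·0.759^10 = 0.254001
1 − 0.614424 = 0.385576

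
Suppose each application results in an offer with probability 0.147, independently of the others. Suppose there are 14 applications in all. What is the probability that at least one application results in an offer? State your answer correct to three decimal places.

0.892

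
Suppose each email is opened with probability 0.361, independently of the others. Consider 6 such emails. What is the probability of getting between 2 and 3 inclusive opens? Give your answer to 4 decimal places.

0.5714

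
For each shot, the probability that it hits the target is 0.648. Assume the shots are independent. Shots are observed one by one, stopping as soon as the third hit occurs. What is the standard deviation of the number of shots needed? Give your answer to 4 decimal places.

Y = total shots until the third success; negative binomial with r=3, p=0.648.
SD(Y) = √[r(1−p)/p²] = √(2.514861) = 1.585831

1.5858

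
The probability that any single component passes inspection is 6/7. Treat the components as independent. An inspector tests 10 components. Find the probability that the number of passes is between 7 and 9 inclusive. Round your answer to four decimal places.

X ~ Binomial(10, 0.857143); P(7 ≤ X ≤ 9) = Σ C(10,k) p^k (1−p)^(10−k) over k:
  k=7: C(10,7)·0.857143^7·0.142857^3 = 0.118921
  k=8: C(10,8)·0.857143^8·0.142857^2 = 0.267573
  k=9: C(10,9)·0.857143^9·0.142857^1 = 0.356764
Total = 0.743258

0.7433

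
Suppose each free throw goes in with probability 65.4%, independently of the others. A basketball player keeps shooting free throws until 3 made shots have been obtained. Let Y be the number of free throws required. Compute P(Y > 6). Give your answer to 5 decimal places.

0.11312

Needing more than 6 free throws ⇔ fewer than 3 successes in the first 6. With X ~ Binomial(6, 0.654), P(Y > 6) = P(X ≤ 2).
  k=0: C(6,0)·0.654^0·0.346^6 = 0.0017158
  k=1: C(6,1)·0.654^1·0.346^5 = 0.0194585
  k=2: C(6,2)·0.654^2·0.346^4 = 0.0919499
P(X ≤ 2) = 0.1131241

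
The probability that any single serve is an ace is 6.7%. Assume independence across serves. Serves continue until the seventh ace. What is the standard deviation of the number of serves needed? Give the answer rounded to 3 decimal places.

Y = total serves until the seventh success; negative binomial with r=7, p=0.067.
SD(Y) = √[r(1−p)/p²] = √(1454.88973) = 38.14302

38.143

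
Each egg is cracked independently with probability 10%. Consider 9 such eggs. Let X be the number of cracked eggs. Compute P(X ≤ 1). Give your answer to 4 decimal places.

0.7748

X ~ Binomial(9, 0.10); P(X ≤ 1) = Σ C(9,k) p^k (1−p)^(9−k) over k:
  k=0: C(9,0)·0.10^0·0.90^9 = 0.387420
  k=1: C(9,1)·0.10^1·0.90^8 = 0.387420
Total = 0.774841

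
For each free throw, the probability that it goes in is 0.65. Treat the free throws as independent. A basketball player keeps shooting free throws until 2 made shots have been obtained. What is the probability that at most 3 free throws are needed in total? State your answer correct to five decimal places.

0.71825

Finishing within 3 free throws ⇔ at least 2 successes in the first 3. With X ~ Binomial(3, 0.65), P(Y ≤ 3) = 1 − P(X ≤ 1).
  k=0: C(3,0)·0.65^0·0.35^3 = 0.0428750
  k=1: C(3,1)·0.65^1·0.35^2 = 0.2388750
1 − 0.2817500 = 0.7182500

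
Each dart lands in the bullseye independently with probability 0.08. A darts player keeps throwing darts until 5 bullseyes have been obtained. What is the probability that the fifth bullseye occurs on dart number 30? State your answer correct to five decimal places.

Y = trial on which the fifth success occurs; negative binomial, r=5, p=0.08.
P(Y=30) = C(29,4) · p^5 · (1−p)^25
= 23751 · 3.2768e-06 · 0.12436 = 0.0096789

0.00968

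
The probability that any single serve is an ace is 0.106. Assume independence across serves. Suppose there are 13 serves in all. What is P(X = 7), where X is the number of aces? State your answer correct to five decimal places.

0.00013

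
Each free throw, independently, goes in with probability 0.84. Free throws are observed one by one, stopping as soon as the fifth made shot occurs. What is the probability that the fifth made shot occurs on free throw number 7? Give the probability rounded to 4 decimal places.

0.1606

Y = trial on which the fifth success occurs; negative binomial, r=5, p=0.84.
P(Y=7) = C(6,4) · p^5 · (1−p)^2
= 15 · 0.41821 · 0.0256 = 0.160593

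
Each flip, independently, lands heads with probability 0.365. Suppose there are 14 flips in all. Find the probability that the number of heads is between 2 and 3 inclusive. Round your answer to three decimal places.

X ~ Binomial(14, 0.365); P(2 ≤ X ≤ 3) = Σ C(14,k) p^k (1−p)^(14−k) over k:
  k=2: C(14,2)·0.365^2·0.635^12 = 0.05211
  k=3: C(14,3)·0.365^3·0.635^11 = 0.11981
Total = 0.17192

0.172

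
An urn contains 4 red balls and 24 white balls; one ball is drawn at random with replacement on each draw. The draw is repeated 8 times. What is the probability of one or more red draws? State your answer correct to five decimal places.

P(at least one) = 1 − P(none) = 1 − (1 − 0.142857)^8
= 1 − 0.2913572 = 0.7086428

0.70864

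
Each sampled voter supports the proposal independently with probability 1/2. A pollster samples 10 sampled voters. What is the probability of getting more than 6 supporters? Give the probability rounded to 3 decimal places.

0.172

X ~ Binomial(10, 0.50); P(X ≥ 7) = Σ C(10,k) p^k (1−p)^(10−k) over k:
  k=7: C(10,7)·0.50^7·0.50^3 = 0.11719
  k=8: C(10,8)·0.50^8·0.50^2 = 0.04395
  k=9: C(10,9)·0.50^9·0.50^1 = 0.00977
  k=10: C(10,10)·0.50^10·0.50^0 = 0.00098
Total = 0.17188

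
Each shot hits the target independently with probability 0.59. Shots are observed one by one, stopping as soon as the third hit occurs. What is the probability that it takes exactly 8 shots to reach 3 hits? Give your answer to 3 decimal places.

Y = trial on which the third success occurs; negative binomial, r=3, p=0.59.
P(Y=8) = C(7,2) · p^3 · (1−p)^5
= 21 · 0.20538 · 0.011586 = 0.04997

0.050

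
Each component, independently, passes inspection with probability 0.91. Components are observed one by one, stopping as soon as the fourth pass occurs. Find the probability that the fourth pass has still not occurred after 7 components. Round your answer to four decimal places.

0.0018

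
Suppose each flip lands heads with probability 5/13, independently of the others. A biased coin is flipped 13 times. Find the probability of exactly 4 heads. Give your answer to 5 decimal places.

X ~ Binomial(n=13, p=0.384615).
P(X=4) = C(13,4) · p^4 · (1−p)^9
= 715 · 0.021883 · 0.012657 = 0.1980306

0.19803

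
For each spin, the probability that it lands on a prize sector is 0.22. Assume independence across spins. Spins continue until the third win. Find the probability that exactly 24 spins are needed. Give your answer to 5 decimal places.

Y = trial on which the third success occurs; negative binomial, r=3, p=0.22.
P(Y=24) = C(23,2) · p^3 · (1−p)^21
= 253 · 0.010648 · 0.0054198 = 0.0146008

0.01460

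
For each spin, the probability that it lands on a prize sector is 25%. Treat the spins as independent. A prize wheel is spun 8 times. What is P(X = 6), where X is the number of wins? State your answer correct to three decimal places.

0.004

X ~ Binomial(n=8, p=0.25).
P(X=6) = C(8,6) · p^6 · (1−p)^2
= 28 · 0.00024414 · 0.5625 = 0.00385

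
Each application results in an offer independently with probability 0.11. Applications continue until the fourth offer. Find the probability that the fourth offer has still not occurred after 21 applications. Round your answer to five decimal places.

0.80603

Needing more than 21 applications ⇔ fewer than 4 successes in the first 21. With X ~ Binomial(21, 0.11), P(Y > 21) = P(X ≤ 3).
  k=0: C(21,0)·0.11^0·0.89^21 = 0.0865347
  k=1: C(21,1)·0.11^1·0.89^20 = 0.2246012
  k=2: C(21,2)·0.11^2·0.89^19 = 0.2775970
  k=3: C(21,3)·0.11^3·0.89^18 = 0.2172950
P(X ≤ 3) = 0.8060279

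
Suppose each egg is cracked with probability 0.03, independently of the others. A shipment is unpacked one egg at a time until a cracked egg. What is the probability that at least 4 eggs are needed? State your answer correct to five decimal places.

0.91267

Y = number of eggs to the first success; geometric, p = 0.03.
P(Y > 3) = P(first 3 all fail) = (1−p)^3 = 0.9126730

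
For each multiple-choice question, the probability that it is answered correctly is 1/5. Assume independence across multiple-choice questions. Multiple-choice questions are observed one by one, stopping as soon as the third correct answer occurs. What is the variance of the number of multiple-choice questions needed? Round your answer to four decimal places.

60.0000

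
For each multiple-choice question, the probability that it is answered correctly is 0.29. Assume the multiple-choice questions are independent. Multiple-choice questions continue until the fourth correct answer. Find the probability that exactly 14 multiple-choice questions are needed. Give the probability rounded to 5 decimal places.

0.06585

Y = trial on which the fourth success occurs; negative binomial, r=4, p=0.29.
P(Y=14) = C(13,3) · p^4 · (1−p)^10
= 286 · 0.0070728 · 0.032552 = 0.0658478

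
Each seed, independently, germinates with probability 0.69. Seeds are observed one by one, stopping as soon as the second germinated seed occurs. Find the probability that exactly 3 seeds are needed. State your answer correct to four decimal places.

Y = trial on which the second success occurs; negative binomial, r=2, p=0.69.
P(Y=3) = C(2,1) · p^2 · (1−p)^1
= 2 · 0.4761 · 0.31 = 0.295182

0.2952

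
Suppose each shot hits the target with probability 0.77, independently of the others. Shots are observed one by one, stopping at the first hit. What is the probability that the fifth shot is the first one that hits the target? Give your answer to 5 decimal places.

0.00215

Geometric (trials to first success), p = 0.77.
P(Y = 5) = (1−p)^4 · p = 0.0027984 · 0.77 = 0.0021548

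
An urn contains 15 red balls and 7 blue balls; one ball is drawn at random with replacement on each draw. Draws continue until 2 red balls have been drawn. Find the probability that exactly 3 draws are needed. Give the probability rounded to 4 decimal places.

0.2958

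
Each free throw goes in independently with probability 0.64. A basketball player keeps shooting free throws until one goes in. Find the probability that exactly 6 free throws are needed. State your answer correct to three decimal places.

0.004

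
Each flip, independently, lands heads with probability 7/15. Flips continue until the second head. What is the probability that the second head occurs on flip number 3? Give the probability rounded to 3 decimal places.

0.232

Y = trial on which the second success occurs; negative binomial, r=2, p=0.466667.
P(Y=3) = C(2,1) · p^2 · (1−p)^1
= 2 · 0.21778 · 0.53333 = 0.23230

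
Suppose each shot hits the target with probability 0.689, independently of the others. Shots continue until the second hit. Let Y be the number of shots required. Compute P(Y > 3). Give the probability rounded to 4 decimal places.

0.2300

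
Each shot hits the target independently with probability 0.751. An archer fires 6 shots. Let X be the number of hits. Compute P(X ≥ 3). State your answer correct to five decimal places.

X ~ Binomial(6, 0.751); P(X ≥ 3) = Σ C(6,k) p^k (1−p)^(6−k) over k:
  k=3: C(6,3)·0.751^3·0.249^3 = 0.1307820
  k=4: C(6,4)·0.751^4·0.249^2 = 0.2958351
  k=5: C(6,5)·0.751^5·0.249^1 = 0.3569031
  k=6: C(6,6)·0.751^6·0.249^0 = 0.1794071
Total = 0.9629272

0.96293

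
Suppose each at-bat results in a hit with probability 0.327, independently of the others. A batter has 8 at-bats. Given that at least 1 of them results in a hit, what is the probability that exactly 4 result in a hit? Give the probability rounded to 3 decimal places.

0.171

X ~ Binomial(8, 0.327). Want P(X=4 | X≥1) = P(X=4) / P(X≥1).
P(X=4) = C(8,4)·0.327^4·0.673^4 = 0.16419
P(X≥1) = 1 − 0.04208 = 0.95792
Ratio = 0.16419 / 0.95792 = 0.17140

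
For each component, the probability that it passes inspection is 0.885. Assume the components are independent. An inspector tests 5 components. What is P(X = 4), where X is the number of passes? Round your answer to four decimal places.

X ~ Binomial(n=5, p=0.885).
P(X=4) = C(5,4) · p^4 · (1−p)^1
= 5 · 0.61344 · 0.115 = 0.352729

0.3527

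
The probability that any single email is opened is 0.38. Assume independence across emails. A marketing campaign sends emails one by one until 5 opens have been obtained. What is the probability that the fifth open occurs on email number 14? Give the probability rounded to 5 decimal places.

Y = trial on which the fifth success occurs; negative binomial, r=5, p=0.38.
P(Y=14) = C(13,4) · p^5 · (1−p)^9
= 715 · 0.0079235 · 0.013537 = 0.0766919

0.07669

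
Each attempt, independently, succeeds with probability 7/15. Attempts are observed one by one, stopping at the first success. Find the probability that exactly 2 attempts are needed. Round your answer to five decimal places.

0.24889

Geometric (trials to first success), p = 0.466667.
P(Y = 2) = (1−p)^1 · p = 0.53333 · 0.466667 = 0.2488889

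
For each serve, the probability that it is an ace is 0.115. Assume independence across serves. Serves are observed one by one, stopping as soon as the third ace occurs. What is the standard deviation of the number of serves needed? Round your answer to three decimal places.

14.169

Y = total serves until the third success; negative binomial with r=3, p=0.115.
SD(Y) = √[r(1−p)/p²] = √(200.75614) = 14.16884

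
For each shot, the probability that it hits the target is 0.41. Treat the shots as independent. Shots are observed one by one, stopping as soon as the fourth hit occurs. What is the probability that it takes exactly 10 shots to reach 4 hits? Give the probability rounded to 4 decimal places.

0.1001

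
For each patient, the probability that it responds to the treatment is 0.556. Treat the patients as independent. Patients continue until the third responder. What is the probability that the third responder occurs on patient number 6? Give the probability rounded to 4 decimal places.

Y = trial on which the third success occurs; negative binomial, r=3, p=0.556.
P(Y=6) = C(5,2) · p^3 · (1−p)^3
= 10 · 0.17188 · 0.087528 = 0.150443

0.1504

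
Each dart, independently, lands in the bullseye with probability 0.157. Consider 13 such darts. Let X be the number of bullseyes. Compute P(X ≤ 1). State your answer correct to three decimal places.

0.371

X ~ Binomial(13, 0.157); P(X ≤ 1) = Σ C(13,k) p^k (1−p)^(13−k) over k:
  k=0: C(13,0)·0.157^0·0.843^13 = 0.10858
  k=1: C(13,1)·0.157^1·0.843^12 = 0.26289
Total = 0.37147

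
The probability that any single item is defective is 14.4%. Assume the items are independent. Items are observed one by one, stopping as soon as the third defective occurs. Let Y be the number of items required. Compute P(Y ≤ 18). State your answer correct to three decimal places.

Finishing within 18 items ⇔ at least 3 successes in the first 18. With X ~ Binomial(18, 0.144), P(Y ≤ 18) = 1 − P(X ≤ 2).
  k=0: C(18,0)·0.144^0·0.856^18 = 0.06089
  k=1: C(18,1)·0.144^1·0.856^17 = 0.18437
  k=2: C(18,2)·0.144^2·0.856^16 = 0.26363
1 − 0.50889 = 0.49111

0.491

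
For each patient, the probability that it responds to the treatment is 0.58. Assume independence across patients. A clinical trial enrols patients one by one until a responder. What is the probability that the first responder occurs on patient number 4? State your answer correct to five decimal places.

Geometric (trials to first success), p = 0.58.
P(Y = 4) = (1−p)^3 · p = 0.074088 · 0.58 = 0.0429710

0.04297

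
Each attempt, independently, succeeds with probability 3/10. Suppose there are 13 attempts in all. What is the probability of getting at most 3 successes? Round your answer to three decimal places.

X ~ Binomial(13, 0.30); P(X ≤ 3) = Σ C(13,k) p^k (1−p)^(13−k) over k:
  k=0: C(13,0)·0.30^0·0.70^13 = 0.00969
  k=1: C(13,1)·0.30^1·0.70^12 = 0.05398
  k=2: C(13,2)·0.30^2·0.70^11 = 0.13881
  k=3: C(13,3)·0.30^3·0.70^10 = 0.21813
Total = 0.42061

0.421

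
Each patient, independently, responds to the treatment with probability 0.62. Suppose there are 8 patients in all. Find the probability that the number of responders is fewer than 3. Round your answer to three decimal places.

X ~ Binomial(8, 0.62); P(X ≤ 2) = Σ C(8,k) p^k (1−p)^(8−k) over k:
  k=0: C(8,0)·0.62^0·0.38^8 = 0.00043
  k=1: C(8,1)·0.62^1·0.38^7 = 0.00568
  k=2: C(8,2)·0.62^2·0.38^6 = 0.03241
Total = 0.03852

0.039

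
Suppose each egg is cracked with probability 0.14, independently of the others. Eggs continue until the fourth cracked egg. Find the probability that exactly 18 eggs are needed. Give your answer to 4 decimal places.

0.0316

Y = trial on which the fourth success occurs; negative binomial, r=4, p=0.14.
P(Y=18) = C(17,3) · p^4 · (1−p)^14
= 680 · 0.00038416 · 0.12105 = 0.031623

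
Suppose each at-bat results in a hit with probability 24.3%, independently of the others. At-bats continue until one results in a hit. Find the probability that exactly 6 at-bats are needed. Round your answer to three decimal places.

Geometric (trials to first success), p = 0.243.
P(Y = 6) = (1−p)^5 · p = 0.24859 · 0.243 = 0.06041

0.060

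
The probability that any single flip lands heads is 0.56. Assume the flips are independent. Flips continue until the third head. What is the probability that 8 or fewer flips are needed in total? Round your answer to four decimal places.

Finishing within 8 flips ⇔ at least 3 successes in the first 8. With X ~ Binomial(8, 0.56), P(Y ≤ 8) = 1 − P(X ≤ 2).
  k=0: C(8,0)·0.56^0·0.44^8 = 0.001405
  k=1: C(8,1)·0.56^1·0.44^7 = 0.014304
  k=2: C(8,2)·0.56^2·0.44^6 = 0.063716
1 − 0.079425 = 0.920575

0.9206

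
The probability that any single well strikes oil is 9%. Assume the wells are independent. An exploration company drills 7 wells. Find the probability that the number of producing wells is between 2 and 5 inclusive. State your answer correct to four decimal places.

0.1255

X ~ Binomial(7, 0.09); P(2 ≤ X ≤ 5) = Σ C(7,k) p^k (1−p)^(7−k) over k:
  k=2: C(7,2)·0.09^2·0.91^5 = 0.106148
  k=3: C(7,3)·0.09^3·0.91^4 = 0.017497
  k=4: C(7,4)·0.09^4·0.91^3 = 0.001730
  k=5: C(7,5)·0.09^5·0.91^2 = 0.000103
Total = 0.125478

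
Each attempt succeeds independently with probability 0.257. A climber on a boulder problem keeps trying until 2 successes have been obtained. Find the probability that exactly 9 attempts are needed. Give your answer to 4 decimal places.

Y = trial on which the second success occurs; negative binomial, r=2, p=0.257.
P(Y=9) = C(8,1) · p^2 · (1−p)^7
= 8 · 0.066049 · 0.125 = 0.066051

0.0661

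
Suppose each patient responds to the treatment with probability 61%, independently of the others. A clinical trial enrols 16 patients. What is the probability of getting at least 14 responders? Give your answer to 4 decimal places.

X ~ Binomial(16, 0.61); P(X ≥ 14) = Σ C(16,k) p^k (1−p)^(16−k) over k:
  k=14: C(16,14)·0.61^14·0.39^2 = 0.018027
  k=15: C(16,15)·0.61^15·0.39^1 = 0.003760
  k=16: C(16,16)·0.61^16·0.39^0 = 0.000368
Total = 0.022154

0.0222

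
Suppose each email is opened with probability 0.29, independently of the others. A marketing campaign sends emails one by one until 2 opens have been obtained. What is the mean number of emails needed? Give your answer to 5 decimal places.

6.89655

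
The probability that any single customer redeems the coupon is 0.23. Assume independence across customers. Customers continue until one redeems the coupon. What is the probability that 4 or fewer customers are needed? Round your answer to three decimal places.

Y = number of customers to the first success; geometric, p = 0.23.
P(Y ≤ 4) = 1 − (1−p)^4 = 1 − 0.35153 = 0.64847

0.648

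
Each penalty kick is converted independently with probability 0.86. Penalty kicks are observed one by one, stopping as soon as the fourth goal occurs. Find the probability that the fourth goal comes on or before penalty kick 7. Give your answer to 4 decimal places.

Finishing within 7 penalty kicks ⇔ at least 4 successes in the first 7. With X ~ Binomial(7, 0.86), P(Y ≤ 7) = 1 − P(X ≤ 3).
  k=0: C(7,0)·0.86^0·0.14^7 = 0.000001
  k=1: C(7,1)·0.86^1·0.14^6 = 0.000045
  k=2: C(7,2)·0.86^2·0.14^5 = 0.000835
  k=3: C(7,3)·0.86^3·0.14^4 = 0.008552
1 − 0.009434 = 0.990566

0.9906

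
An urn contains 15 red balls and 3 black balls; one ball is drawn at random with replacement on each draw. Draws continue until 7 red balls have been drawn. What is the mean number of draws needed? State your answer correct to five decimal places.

8.40000

Y = total draws until the seventh success; negative binomial with r=7, p=0.833333.
E[Y] = r / p = 7 / 0.833333 = 8.4000000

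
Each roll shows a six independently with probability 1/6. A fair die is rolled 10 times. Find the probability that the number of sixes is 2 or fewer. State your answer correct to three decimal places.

0.775

X ~ Binomial(10, 0.166667); P(X ≤ 2) = Σ C(10,k) p^k (1−p)^(10−k) over k:
  k=0: C(10,0)·0.166667^0·0.833333^10 = 0.16151
  k=1: C(10,1)·0.166667^1·0.833333^9 = 0.32301
  k=2: C(10,2)·0.166667^2·0.833333^8 = 0.29071
Total = 0.77523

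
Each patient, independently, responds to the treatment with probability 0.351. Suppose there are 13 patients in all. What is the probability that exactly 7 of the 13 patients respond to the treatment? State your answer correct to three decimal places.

X ~ Binomial(n=13, p=0.351).
P(X=7) = C(13,7) · p^7 · (1−p)^6
= 1716 · 0.00065637 · 0.074725 = 0.08417

0.084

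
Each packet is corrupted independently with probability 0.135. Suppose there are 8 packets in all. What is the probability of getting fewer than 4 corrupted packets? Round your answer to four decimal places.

0.9852

X ~ Binomial(8, 0.135); P(X ≤ 3) = Σ C(8,k) p^k (1−p)^(8−k) over k:
  k=0: C(8,0)·0.135^0·0.865^8 = 0.313422
  k=1: C(8,1)·0.135^1·0.865^7 = 0.391324
  k=2: C(8,2)·0.135^2·0.865^6 = 0.213758
  k=3: C(8,3)·0.135^3·0.865^5 = 0.066722
Total = 0.985226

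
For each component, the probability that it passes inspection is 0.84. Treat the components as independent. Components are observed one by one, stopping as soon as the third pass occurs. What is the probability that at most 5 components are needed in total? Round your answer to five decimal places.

0.96824

Finishing within 5 components ⇔ at least 3 successes in the first 5. With X ~ Binomial(5, 0.84), P(Y ≤ 5) = 1 − P(X ≤ 2).
  k=0: C(5,0)·0.84^0·0.16^5 = 0.0001049
  k=1: C(5,1)·0.84^1·0.16^4 = 0.0027525
  k=2: C(5,2)·0.84^2·0.16^3 = 0.0289014
1 − 0.0317587 = 0.9682413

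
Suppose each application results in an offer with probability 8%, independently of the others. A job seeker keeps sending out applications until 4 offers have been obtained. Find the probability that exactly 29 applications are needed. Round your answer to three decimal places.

Y = trial on which the fourth success occurs; negative binomial, r=4, p=0.08.
P(Y=29) = C(28,3) · p^4 · (1−p)^25
= 3276 · 4.096e-05 · 0.12436 = 0.01669

0.017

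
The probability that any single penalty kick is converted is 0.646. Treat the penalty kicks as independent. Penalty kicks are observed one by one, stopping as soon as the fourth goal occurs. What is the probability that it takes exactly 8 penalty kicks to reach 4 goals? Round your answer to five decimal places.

0.09572

Y = trial on which the fourth success occurs; negative binomial, r=4, p=0.646.
P(Y=8) = C(7,3) · p^4 · (1−p)^4
= 35 · 0.17415 · 0.015704 = 0.0957219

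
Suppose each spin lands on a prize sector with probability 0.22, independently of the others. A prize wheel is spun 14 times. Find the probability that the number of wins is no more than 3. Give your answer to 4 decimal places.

0.6281

X ~ Binomial(14, 0.22); P(X ≤ 3) = Σ C(14,k) p^k (1−p)^(14−k) over k:
  k=0: C(14,0)·0.22^0·0.78^14 = 0.030855
  k=1: C(14,1)·0.22^1·0.78^13 = 0.121837
  k=2: C(14,2)·0.22^2·0.78^12 = 0.223369
  k=3: C(14,3)·0.22^3·0.78^11 = 0.252006
Total = 0.628066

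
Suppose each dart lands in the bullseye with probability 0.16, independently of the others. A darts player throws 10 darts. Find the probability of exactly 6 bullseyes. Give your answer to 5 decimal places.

0.00175

X ~ Binomial(n=10, p=0.16).
P(X=6) = C(10,6) · p^6 · (1−p)^4
= 210 · 1.6777e-05 · 0.49787 = 0.0017541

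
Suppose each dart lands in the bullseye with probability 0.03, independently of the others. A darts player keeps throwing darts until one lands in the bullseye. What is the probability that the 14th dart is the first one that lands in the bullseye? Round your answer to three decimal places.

Geometric (trials to first success), p = 0.03.
P(Y = 14) = (1−p)^13 · p = 0.67303 · 0.03 = 0.02019

0.020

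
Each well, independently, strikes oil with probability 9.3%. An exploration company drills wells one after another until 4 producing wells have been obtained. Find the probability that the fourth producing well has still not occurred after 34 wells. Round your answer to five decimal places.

Needing more than 34 wells ⇔ fewer than 4 successes in the first 34. With X ~ Binomial(34, 0.093), P(Y > 34) = P(X ≤ 3).
  k=0: C(34,0)·0.093^0·0.907^34 = 0.0361949
  k=1: C(34,1)·0.093^1·0.907^33 = 0.1261834
  k=2: C(34,2)·0.093^2·0.907^32 = 0.2134823
  k=3: C(34,3)·0.093^3·0.907^31 = 0.2334889
P(X ≤ 3) = 0.6093496

0.60935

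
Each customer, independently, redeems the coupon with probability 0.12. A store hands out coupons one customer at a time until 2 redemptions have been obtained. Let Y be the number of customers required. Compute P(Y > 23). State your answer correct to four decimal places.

0.2186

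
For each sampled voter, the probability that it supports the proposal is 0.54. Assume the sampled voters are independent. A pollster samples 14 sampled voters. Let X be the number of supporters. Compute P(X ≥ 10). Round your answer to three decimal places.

X ~ Binomial(14, 0.54); P(X ≥ 10) = Σ C(14,k) p^k (1−p)^(14−k) over k:
  k=10: C(14,10)·0.54^10·0.46^4 = 0.09449
  k=11: C(14,11)·0.54^11·0.46^3 = 0.04034
  k=12: C(14,12)·0.54^12·0.46^2 = 0.01184
  k=13: C(14,13)·0.54^13·0.46^1 = 0.00214
  k=14: C(14,14)·0.54^14·0.46^0 = 0.00018
Total = 0.14899

0.149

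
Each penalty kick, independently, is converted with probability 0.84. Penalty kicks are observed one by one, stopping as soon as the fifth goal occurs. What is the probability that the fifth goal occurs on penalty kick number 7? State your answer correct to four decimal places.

Y = trial on which the fifth success occurs; negative binomial, r=5, p=0.84.
P(Y=7) = C(6,4) · p^5 · (1−p)^2
= 15 · 0.41821 · 0.0256 = 0.160593

0.1606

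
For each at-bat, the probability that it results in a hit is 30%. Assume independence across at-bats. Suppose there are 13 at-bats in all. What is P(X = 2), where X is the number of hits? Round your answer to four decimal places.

0.1388

X ~ Binomial(n=13, p=0.30).
P(X=2) = C(13,2) · p^2 · (1−p)^11
= 78 · 0.09 · 0.019773 = 0.138808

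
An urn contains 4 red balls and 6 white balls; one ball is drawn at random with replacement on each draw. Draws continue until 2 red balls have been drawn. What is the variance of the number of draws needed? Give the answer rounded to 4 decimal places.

7.5000

Y = total draws until the second success; negative binomial with r=2, p=0.40.
Var(Y) = r(1−p)/p² = 2·0.60 / 0.40² = 7.500000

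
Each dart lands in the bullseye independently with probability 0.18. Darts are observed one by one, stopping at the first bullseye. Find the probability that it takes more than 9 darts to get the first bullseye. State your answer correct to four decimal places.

Y = number of darts to the first success; geometric, p = 0.18.
P(Y > 9) = P(first 9 all fail) = (1−p)^9 = 0.167620

0.1676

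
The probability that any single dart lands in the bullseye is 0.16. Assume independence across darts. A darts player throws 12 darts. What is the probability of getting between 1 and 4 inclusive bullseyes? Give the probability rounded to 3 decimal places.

X ~ Binomial(12, 0.16); P(1 ≤ X ≤ 4) = Σ C(12,k) p^k (1−p)^(12−k) over k:
  k=1: C(12,1)·0.16^1·0.84^11 = 0.28208
  k=2: C(12,2)·0.16^2·0.84^10 = 0.29551
  k=3: C(12,3)·0.16^3·0.84^9 = 0.18763
  k=4: C(12,4)·0.16^4·0.84^8 = 0.08041
Total = 0.84563

0.846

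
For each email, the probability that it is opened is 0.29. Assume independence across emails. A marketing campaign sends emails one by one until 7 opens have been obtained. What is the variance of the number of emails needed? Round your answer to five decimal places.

59.09631

Y = total emails until the seventh success; negative binomial with r=7, p=0.29.
Var(Y) = r(1−p)/p² = 7·0.71 / 0.29² = 59.0963139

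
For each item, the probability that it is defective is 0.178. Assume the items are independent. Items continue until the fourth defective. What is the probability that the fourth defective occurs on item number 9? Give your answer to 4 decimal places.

Y = trial on which the fourth success occurs; negative binomial, r=4, p=0.178.
P(Y=9) = C(8,3) · p^4 · (1−p)^5
= 56 · 0.0010039 · 0.37528 = 0.021097

0.0211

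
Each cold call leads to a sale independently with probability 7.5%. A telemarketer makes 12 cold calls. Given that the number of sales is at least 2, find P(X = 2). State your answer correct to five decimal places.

0.75379

X ~ Binomial(12, 0.075). Want P(X=2 | X≥2) = P(X=2) / P(X≥2).
P(X=2) = C(12,2)·0.075^2·0.925^10 = 0.1702487
P(X≥2) = 1 − 0.3923745 − 0.3817698 = 0.2258557
Ratio = 0.1702487 / 0.2258557 = 0.7537942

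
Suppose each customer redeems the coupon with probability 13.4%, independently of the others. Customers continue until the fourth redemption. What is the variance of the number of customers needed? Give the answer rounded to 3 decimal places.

Y = total customers until the fourth success; negative binomial with r=4, p=0.134.
Var(Y) = r(1−p)/p² = 4·0.866 / 0.134² = 192.91602

192.916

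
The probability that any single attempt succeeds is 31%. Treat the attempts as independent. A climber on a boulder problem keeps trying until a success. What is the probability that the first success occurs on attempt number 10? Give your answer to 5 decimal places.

Geometric (trials to first success), p = 0.31.
P(Y = 10) = (1−p)^9 · p = 0.035452 · 0.31 = 0.0109901

0.01099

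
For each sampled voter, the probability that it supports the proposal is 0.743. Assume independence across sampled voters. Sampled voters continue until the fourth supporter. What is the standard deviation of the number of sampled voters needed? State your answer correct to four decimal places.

Y = total sampled voters until the fourth success; negative binomial with r=4, p=0.743.
SD(Y) = √[r(1−p)/p²] = √(1.862154) = 1.364607

1.3646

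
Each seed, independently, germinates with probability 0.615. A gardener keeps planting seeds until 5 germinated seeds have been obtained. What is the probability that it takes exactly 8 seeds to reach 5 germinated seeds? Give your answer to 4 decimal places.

Y = trial on which the fifth success occurs; negative binomial, r=5, p=0.615.
P(Y=8) = C(7,4) · p^5 · (1−p)^3
= 35 · 0.087978 · 0.057067 = 0.175722

0.1757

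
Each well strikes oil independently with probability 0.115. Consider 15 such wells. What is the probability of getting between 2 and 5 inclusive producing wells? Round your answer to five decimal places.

0.52351

X ~ Binomial(15, 0.115); P(2 ≤ X ≤ 5) = Σ C(15,k) p^k (1−p)^(15−k) over k:
  k=2: C(15,2)·0.115^2·0.885^13 = 0.2836923
  k=3: C(15,3)·0.115^3·0.885^12 = 0.1597439
  k=4: C(15,4)·0.115^4·0.885^11 = 0.0622730
  k=5: C(15,5)·0.115^5·0.885^10 = 0.0178023
Total = 0.5235115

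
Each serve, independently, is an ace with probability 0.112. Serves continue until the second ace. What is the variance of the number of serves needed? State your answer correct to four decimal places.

141.5816

Y = total serves until the second success; negative binomial with r=2, p=0.112.
Var(Y) = r(1−p)/p² = 2·0.888 / 0.112² = 141.581633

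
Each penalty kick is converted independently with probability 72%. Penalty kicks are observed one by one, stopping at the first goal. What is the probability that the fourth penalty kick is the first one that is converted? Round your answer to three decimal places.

Geometric (trials to first success), p = 0.72.
P(Y = 4) = (1−p)^3 · p = 0.021952 · 0.72 = 0.01581

0.016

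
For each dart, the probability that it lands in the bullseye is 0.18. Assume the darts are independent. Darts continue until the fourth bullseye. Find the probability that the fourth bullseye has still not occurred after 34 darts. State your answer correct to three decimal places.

Needing more than 34 darts ⇔ fewer than 4 successes in the first 34. With X ~ Binomial(34, 0.18), P(Y > 34) = P(X ≤ 3).
  k=0: C(34,0)·0.18^0·0.82^34 = 0.00117
  k=1: C(34,1)·0.18^1·0.82^33 = 0.00876
  k=2: C(34,2)·0.18^2·0.82^32 = 0.03174
  k=3: C(34,3)·0.18^3·0.82^31 = 0.07431
P(X ≤ 3) = 0.11598

0.116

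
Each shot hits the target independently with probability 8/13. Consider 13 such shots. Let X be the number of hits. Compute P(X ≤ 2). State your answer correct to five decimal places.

0.00089

X ~ Binomial(13, 0.615385); P(X ≤ 2) = Σ C(13,k) p^k (1−p)^(13−k) over k:
  k=0: C(13,0)·0.615385^0·0.384615^13 = 0.0000040
  k=1: C(13,1)·0.615385^1·0.384615^12 = 0.0000838
  k=2: C(13,2)·0.615385^2·0.384615^11 = 0.0008048
Total = 0.0008926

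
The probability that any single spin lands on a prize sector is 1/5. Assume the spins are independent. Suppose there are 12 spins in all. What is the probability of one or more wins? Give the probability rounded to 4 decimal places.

P(at least one) = 1 − P(none) = 1 − (1 − 0.20)^12
= 1 − 0.068719 = 0.931281

0.9313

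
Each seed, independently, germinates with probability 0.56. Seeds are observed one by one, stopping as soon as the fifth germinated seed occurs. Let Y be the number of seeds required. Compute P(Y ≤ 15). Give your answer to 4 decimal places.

0.9789

Finishing within 15 seeds ⇔ at least 5 successes in the first 15. With X ~ Binomial(15, 0.56), P(Y ≤ 15) = 1 − P(X ≤ 4).
  k=0: C(15,0)·0.56^0·0.44^15 = 0.000004
  k=1: C(15,1)·0.56^1·0.44^14 = 0.000086
  k=2: C(15,2)·0.56^2·0.44^13 = 0.000763
  k=3: C(15,3)·0.56^3·0.44^12 = 0.004207
  k=4: C(15,4)·0.56^4·0.44^11 = 0.016064
1 − 0.021125 = 0.978875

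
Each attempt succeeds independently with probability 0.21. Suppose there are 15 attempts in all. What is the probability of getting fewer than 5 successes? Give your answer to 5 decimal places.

0.80903

X ~ Binomial(15, 0.21); P(X ≤ 4) = Σ C(15,k) p^k (1−p)^(15−k) over k:
  k=0: C(15,0)·0.21^0·0.79^15 = 0.0291344
  k=1: C(15,1)·0.21^1·0.79^14 = 0.1161689
  k=2: C(15,2)·0.21^2·0.79^13 = 0.2161624
  k=3: C(15,3)·0.21^3·0.79^12 = 0.2489972
  k=4: C(15,4)·0.21^4·0.79^11 = 0.1985673
Total = 0.8090302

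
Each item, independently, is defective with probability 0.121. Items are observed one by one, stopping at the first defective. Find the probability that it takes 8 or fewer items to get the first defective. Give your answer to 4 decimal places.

0.6436

Y = number of items to the first success; geometric, p = 0.121.
P(Y ≤ 8) = 1 − (1−p)^8 = 1 − 0.356378 = 0.643622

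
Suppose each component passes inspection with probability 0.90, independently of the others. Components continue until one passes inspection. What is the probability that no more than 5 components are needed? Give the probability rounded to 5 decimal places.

0.99999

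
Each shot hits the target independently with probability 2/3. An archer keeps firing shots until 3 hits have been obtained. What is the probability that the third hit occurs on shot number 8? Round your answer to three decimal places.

0.026

Y = trial on which the third success occurs; negative binomial, r=3, p=0.666667.
P(Y=8) = C(7,2) · p^3 · (1−p)^5
= 21 · 0.2963 · 0.0041152 = 0.02561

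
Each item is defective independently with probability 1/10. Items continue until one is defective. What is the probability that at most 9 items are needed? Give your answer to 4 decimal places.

Y = number of items to the first success; geometric, p = 0.10.
P(Y ≤ 9) = 1 − (1−p)^9 = 1 − 0.387420 = 0.612580

0.6126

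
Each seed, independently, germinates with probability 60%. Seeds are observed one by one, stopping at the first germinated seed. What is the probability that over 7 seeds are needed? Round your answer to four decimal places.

Y = number of seeds to the first success; geometric, p = 0.60.
P(Y > 7) = P(first 7 all fail) = (1−p)^7 = 0.001638

0.0016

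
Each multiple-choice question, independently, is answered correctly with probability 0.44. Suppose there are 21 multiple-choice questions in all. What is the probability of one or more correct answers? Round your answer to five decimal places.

0.99999

P(at least one) = 1 − P(none) = 1 − (1 − 0.44)^21
= 1 − 0.0000052 = 0.9999948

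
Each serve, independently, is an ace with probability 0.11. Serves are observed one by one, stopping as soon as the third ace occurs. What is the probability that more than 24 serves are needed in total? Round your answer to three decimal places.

0.499

Needing more than 24 serves ⇔ fewer than 3 successes in the first 24. With X ~ Binomial(24, 0.11), P(Y > 24) = P(X ≤ 2).
  k=0: C(24,0)·0.11^0·0.89^24 = 0.06100
  k=1: C(24,1)·0.11^1·0.89^23 = 0.18096
  k=2: C(24,2)·0.11^2·0.89^22 = 0.25720
P(X ≤ 2) = 0.49916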